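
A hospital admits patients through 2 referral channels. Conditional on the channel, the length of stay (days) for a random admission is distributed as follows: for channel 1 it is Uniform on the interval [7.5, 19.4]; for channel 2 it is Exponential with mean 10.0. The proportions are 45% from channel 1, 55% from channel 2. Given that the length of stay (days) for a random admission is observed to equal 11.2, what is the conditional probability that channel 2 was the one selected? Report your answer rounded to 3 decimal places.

0.322

Likelihoods f(11.2 | ·): 1: 0.0840336; 2: 0.032628.
Posterior ∝ prior × likelihood. Numerator for 2: 0.55·0.032628 = 0.0179454.
Normalizing constant: 0.45·0.0840336 + 0.55·0.032628 = 0.0557605.
P(2 | observation) = 0.0179454 / 0.0557605 = 0.32183.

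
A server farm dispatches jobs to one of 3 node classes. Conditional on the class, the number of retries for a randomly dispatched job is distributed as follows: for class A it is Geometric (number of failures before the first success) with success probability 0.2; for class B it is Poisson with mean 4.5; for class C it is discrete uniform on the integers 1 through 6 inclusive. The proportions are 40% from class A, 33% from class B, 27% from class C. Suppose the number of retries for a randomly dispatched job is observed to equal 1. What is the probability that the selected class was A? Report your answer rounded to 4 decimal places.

Likelihoods P(X=1 | ·): A: 0.16; B: 0.0499905; C: 0.166667.
Posterior ∝ prior × likelihood. Numerator for A: 0.4·0.16 = 0.064.
Normalizing constant: 0.4·0.16 + 0.33·0.0499905 + 0.27·0.166667 = 0.125497.
P(A | observation) = 0.064 / 0.125497 = 0.509973.

0.5100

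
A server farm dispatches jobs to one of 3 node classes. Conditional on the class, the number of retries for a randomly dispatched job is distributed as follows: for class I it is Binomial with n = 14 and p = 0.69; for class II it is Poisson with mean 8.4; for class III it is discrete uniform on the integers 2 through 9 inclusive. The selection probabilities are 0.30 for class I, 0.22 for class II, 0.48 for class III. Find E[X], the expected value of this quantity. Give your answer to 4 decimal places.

7.3860

Component means — I: 9.66; II: 8.4; III: 5.5.
E[X] = 0.3·9.66 + 0.22·8.4 + 0.48·5.5 = 7.386.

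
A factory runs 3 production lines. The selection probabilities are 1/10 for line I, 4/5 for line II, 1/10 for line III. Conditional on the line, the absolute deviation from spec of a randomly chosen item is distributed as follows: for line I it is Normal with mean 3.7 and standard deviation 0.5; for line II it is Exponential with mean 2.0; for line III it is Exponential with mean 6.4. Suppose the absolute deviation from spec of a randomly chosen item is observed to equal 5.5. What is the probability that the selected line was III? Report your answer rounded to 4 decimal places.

Likelihoods f(5.5 | ·): I: 0.0012238; II: 0.0319639; III: 0.0661604.
Posterior ∝ prior × likelihood. Numerator for III: 0.1·0.0661604 = 0.00661604.
Normalizing constant: 0.1·0.0012238 + 0.8·0.0319639 + 0.1·0.0661604 = 0.0323096.
P(III | observation) = 0.00661604 / 0.0323096 = 0.20477.

0.2048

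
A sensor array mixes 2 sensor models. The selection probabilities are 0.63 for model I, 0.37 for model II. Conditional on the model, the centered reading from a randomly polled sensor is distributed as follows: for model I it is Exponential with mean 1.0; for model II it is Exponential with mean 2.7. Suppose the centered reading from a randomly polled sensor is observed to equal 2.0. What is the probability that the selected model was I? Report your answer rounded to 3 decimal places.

0.566

Likelihoods f(2.0 | ·): I: 0.135335; II: 0.176578.
Posterior ∝ prior × likelihood. Numerator for I: 0.63·0.135335 = 0.0852612.
Normalizing constant: 0.63·0.135335 + 0.37·0.176578 = 0.150595.
P(I | observation) = 0.0852612 / 0.150595 = 0.566162.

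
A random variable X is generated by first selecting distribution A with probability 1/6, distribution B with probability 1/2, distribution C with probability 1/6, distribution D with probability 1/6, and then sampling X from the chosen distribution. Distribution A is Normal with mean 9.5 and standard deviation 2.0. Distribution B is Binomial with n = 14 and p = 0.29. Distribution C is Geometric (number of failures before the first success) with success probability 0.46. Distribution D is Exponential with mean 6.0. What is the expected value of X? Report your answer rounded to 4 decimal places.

Component means — A: 9.5; B: 4.06; C: 1.17391; D: 6.
E[X] = 0.166667·9.5 + 0.5·4.06 + 0.166667·1.17391 + 0.166667·6 = 4.80899.

4.8090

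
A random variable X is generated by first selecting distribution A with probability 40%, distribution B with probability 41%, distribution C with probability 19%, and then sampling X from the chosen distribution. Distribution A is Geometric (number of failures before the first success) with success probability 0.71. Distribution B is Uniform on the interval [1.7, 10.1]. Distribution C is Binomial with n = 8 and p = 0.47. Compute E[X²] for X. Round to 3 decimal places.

For each component E[X²] = Var + (mean)², giving A: 0.742115; B: 40.69; C: 16.1304.
Overall E[X²] = 0.4·0.742115 + 0.41·40.69 + 0.19·16.1304 = 20.0445.

20.045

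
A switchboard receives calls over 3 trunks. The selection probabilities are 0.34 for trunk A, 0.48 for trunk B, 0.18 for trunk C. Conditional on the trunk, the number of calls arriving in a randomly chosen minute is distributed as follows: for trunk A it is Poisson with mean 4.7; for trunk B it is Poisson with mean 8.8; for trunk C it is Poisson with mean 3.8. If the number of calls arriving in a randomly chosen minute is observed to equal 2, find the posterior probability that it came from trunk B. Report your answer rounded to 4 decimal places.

0.0424

Likelihoods P(X=2 | ·): A: 0.100457; B: 0.00583638; C: 0.161517.
Posterior ∝ prior × likelihood. Numerator for B: 0.48·0.00583638 = 0.00280146.
Normalizing constant: 0.34·0.100457 + 0.48·0.00583638 + 0.18·0.161517 = 0.06603.
P(B | observation) = 0.00280146 / 0.06603 = 0.0424271.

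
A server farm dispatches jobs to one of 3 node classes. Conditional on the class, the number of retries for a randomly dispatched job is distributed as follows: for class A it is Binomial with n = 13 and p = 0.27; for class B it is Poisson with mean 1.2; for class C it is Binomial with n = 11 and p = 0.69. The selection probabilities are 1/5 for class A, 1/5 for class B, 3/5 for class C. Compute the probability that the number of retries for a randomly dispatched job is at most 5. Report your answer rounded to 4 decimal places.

0.4318

Conditional on each class, P(X ≤ 5): A: 0.890054; B: 0.9985; C: 0.0900894.
By total probability, P(X ≤ 5) = 0.2·0.890054 + 0.2·0.9985 + 0.6·0.0900894 = 0.431764.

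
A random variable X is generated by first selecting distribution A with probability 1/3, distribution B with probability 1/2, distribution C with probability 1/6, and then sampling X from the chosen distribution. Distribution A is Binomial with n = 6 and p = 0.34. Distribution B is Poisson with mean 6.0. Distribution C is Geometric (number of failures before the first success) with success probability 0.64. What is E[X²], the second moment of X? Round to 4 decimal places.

23.0352

For each component E[X²] = Var + (mean)², giving A: 5.508; B: 42; C: 1.19531.
Overall E[X²] = 0.333333·5.508 + 0.5·42 + 0.166667·1.19531 = 23.0352.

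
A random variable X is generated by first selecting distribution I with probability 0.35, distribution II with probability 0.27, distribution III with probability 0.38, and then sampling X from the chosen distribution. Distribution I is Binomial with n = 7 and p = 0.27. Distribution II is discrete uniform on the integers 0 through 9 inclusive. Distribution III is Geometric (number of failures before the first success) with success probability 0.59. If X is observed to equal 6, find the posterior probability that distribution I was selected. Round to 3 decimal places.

Likelihoods P(X=6 | ·): I: 0.00197972; II: 0.1; III: 0.00280256.
Posterior ∝ prior × likelihood. Numerator for I: 0.35·0.00197972 = 0.000692902.
Normalizing constant: 0.35·0.00197972 + 0.27·0.1 + 0.38·0.00280256 = 0.0287579.
P(I | observation) = 0.000692902 / 0.0287579 = 0.0240943.

0.024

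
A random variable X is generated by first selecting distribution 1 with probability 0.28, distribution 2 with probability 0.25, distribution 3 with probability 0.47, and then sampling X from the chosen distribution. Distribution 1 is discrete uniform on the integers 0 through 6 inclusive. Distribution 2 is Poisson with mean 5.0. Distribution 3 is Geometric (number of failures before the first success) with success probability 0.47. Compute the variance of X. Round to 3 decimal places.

Per component, 1: μ=3, E[X²]=13; 2: μ=5, E[X²]=30; 3: μ=1.12766, E[X²]=3.67089.
E[X] = 0.28·3 + 0.25·5 + 0.47·1.12766 = 2.62.
E[X²] = 0.28·13 + 0.25·30 + 0.47·3.67089 = 12.8653.
Var(X) = E[X²] − (E[X])² = 12.8653 − 6.8644 = 6.00092.

6.001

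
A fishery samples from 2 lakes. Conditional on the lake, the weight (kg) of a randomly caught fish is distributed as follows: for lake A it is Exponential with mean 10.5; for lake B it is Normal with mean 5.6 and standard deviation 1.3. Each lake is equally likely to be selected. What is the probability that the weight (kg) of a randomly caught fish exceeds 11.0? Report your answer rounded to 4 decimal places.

Conditional on each lake, P(X > 11.0): A: 0.350772; B: 1.63467e-05.
By total probability, P(X > 11.0) = 0.5·0.350772 + 0.5·1.63467e-05 = 0.175394.

0.1754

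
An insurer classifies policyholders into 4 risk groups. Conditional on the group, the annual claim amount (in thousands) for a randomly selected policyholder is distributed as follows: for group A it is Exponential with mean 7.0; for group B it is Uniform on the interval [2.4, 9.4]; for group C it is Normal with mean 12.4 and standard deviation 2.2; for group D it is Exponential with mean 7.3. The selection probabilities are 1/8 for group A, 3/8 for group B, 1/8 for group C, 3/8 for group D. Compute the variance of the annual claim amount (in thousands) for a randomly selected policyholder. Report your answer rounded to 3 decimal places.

Per component, A: μ=7, E[X²]=98; B: μ=5.9, E[X²]=38.8933; C: μ=12.4, E[X²]=158.6; D: μ=7.3, E[X²]=106.58.
E[X] = 0.125·7 + 0.375·5.9 + 0.125·12.4 + 0.375·7.3 = 7.375.
E[X²] = 0.125·98 + 0.375·38.8933 + 0.125·158.6 + 0.375·106.58 = 86.6275.
Var(X) = E[X²] − (E[X])² = 86.6275 − 54.3906 = 32.2369.

32.237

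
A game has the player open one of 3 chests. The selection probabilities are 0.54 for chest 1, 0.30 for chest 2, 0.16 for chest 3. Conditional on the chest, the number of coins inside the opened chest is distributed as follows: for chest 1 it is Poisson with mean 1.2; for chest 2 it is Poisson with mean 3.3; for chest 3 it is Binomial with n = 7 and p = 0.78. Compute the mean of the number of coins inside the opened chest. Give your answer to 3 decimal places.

Component means — 1: 1.2; 2: 3.3; 3: 5.46.
E[X] = 0.54·1.2 + 0.3·3.3 + 0.16·5.46 = 2.5116.

2.512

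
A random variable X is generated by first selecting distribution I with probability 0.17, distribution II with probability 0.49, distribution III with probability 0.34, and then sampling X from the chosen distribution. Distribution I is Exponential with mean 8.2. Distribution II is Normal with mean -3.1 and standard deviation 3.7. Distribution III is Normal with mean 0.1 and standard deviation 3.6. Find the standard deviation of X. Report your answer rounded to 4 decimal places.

Per component, I: μ=8.2, E[X²]=134.48; II: μ=-3.1, E[X²]=23.3; III: μ=0.1, E[X²]=12.97.
E[X] = 0.17·8.2 + 0.49·-3.1 + 0.34·0.1 = -0.091.
E[X²] = 0.17·134.48 + 0.49·23.3 + 0.34·12.97 = 38.6884.
Var(X) = E[X²] − (E[X])² = 38.6884 − 0.008281 = 38.6801.
SD(X) = √38.6801 = 6.21933.

6.2193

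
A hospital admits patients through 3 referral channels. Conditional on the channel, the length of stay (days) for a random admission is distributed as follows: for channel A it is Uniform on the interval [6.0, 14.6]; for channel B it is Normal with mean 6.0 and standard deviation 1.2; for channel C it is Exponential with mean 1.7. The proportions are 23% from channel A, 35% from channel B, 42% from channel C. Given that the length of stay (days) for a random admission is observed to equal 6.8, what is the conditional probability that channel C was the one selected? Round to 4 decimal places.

0.0364

Likelihoods f(6.8 | ·): A: 0.116279; B: 0.266207; C: 0.0107739.
Posterior ∝ prior × likelihood. Numerator for C: 0.42·0.0107739 = 0.00452504.
Normalizing constant: 0.23·0.116279 + 0.35·0.266207 + 0.42·0.0107739 = 0.124442.
P(C | observation) = 0.00452504 / 0.124442 = 0.0363628.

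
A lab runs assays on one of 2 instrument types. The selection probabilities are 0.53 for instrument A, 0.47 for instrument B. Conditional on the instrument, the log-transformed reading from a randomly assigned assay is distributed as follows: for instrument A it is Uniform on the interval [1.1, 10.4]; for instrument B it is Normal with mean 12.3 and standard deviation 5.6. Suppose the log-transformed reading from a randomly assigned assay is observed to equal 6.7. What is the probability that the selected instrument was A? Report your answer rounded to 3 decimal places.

0.737

Likelihoods f(6.7 | ·): A: 0.107527; B: 0.0432091.
Posterior ∝ prior × likelihood. Numerator for A: 0.53·0.107527 = 0.0569892.
Normalizing constant: 0.53·0.107527 + 0.47·0.0432091 = 0.0772975.
P(A | observation) = 0.0569892 / 0.0772975 = 0.737272.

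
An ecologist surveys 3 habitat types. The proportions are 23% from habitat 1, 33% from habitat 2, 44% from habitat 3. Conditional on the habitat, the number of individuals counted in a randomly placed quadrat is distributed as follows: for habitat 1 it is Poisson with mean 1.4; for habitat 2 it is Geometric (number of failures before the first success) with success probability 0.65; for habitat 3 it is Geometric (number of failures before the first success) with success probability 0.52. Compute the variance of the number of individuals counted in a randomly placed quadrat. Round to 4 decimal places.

Per component, 1: μ=1.4, E[X²]=3.36; 2: μ=0.538462, E[X²]=1.11834; 3: μ=0.923077, E[X²]=2.62722.
E[X] = 0.23·1.4 + 0.33·0.538462 + 0.44·0.923077 = 0.905846.
E[X²] = 0.23·3.36 + 0.33·1.11834 + 0.44·2.62722 = 2.29783.
Var(X) = E[X²] − (E[X])² = 2.29783 − 0.820557 = 1.47727.

1.4773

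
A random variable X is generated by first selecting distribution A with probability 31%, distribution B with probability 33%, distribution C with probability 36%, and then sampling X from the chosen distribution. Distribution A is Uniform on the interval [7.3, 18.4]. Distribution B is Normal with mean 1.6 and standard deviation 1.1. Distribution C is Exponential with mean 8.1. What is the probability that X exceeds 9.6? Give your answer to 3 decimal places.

0.356

Conditional on each component, P(X > 9.6): A: 0.792793; B: 1.76081e-13; C: 0.30569.
By total probability, P(X > 9.6) = 0.31·0.792793 + 0.33·1.76081e-13 + 0.36·0.30569 = 0.355814.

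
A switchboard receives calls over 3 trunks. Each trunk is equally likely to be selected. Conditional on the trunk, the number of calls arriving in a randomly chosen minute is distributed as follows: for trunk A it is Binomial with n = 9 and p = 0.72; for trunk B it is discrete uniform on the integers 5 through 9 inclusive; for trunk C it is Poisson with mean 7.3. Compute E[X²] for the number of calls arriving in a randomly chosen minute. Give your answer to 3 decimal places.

51.798

For each component E[X²] = Var + (mean)², giving A: 43.8048; B: 51; C: 60.59.
Overall E[X²] = 0.333333·43.8048 + 0.333333·51 + 0.333333·60.59 = 51.7983.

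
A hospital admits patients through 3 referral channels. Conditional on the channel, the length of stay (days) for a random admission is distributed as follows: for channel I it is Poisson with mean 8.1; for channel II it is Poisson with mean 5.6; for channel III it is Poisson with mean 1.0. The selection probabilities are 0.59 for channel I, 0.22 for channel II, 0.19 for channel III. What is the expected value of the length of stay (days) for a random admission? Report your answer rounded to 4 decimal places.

6.2010

Component means — I: 8.1; II: 5.6; III: 1.
E[X] = 0.59·8.1 + 0.22·5.6 + 0.19·1 = 6.201.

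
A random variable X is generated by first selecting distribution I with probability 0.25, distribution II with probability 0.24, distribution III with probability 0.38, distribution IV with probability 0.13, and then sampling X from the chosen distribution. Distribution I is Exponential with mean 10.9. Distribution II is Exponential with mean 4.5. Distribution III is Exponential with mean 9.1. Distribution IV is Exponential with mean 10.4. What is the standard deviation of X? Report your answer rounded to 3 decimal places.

9.272

Per component, I: μ=10.9, E[X²]=237.62; II: μ=4.5, E[X²]=40.5; III: μ=9.1, E[X²]=165.62; IV: μ=10.4, E[X²]=216.32.
E[X] = 0.25·10.9 + 0.24·4.5 + 0.38·9.1 + 0.13·10.4 = 8.615.
E[X²] = 0.25·237.62 + 0.24·40.5 + 0.38·165.62 + 0.13·216.32 = 160.182.
Var(X) = E[X²] − (E[X])² = 160.182 − 74.2182 = 85.964.
SD(X) = √85.964 = 9.27168.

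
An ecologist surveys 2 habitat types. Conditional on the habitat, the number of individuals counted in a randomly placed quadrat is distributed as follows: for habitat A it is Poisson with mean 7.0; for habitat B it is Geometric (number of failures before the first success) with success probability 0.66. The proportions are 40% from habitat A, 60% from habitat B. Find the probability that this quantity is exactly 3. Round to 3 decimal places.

Conditional on each habitat, P(X = 3): A: 0.0521293; B: 0.0259406.
By total probability, P(X = 3) = 0.4·0.0521293 + 0.6·0.0259406 = 0.0364161.

0.036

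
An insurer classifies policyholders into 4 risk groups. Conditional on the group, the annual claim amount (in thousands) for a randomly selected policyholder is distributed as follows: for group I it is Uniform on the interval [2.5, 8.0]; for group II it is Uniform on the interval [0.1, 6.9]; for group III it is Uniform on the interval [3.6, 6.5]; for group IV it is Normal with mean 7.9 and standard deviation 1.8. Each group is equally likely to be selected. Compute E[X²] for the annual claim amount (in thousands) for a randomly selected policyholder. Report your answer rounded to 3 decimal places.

For each component E[X²] = Var + (mean)², giving I: 30.0833; II: 16.1033; III: 26.2033; IV: 65.65.
Overall E[X²] = 0.25·30.0833 + 0.25·16.1033 + 0.25·26.2033 + 0.25·65.65 = 34.51.

34.510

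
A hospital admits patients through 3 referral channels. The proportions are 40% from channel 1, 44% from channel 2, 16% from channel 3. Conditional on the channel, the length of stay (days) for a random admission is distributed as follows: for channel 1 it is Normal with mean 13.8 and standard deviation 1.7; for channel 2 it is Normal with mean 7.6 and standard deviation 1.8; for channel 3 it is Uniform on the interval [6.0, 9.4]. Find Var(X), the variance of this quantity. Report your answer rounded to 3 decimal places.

Per component, 1: μ=13.8, E[X²]=193.33; 2: μ=7.6, E[X²]=61; 3: μ=7.7, E[X²]=60.2533.
E[X] = 0.4·13.8 + 0.44·7.6 + 0.16·7.7 = 10.096.
E[X²] = 0.4·193.33 + 0.44·61 + 0.16·60.2533 = 113.813.
Var(X) = E[X²] − (E[X])² = 113.813 − 101.929 = 11.8833.

11.883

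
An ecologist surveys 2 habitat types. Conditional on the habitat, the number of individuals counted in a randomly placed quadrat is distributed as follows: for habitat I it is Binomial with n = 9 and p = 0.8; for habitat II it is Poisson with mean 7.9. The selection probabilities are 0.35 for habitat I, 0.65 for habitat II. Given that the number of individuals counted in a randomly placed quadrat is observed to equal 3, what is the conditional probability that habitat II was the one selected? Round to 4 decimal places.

Likelihoods P(X=3 | ·): I: 0.00275251; II: 0.0304652.
Posterior ∝ prior × likelihood. Numerator for II: 0.65·0.0304652 = 0.0198024.
Normalizing constant: 0.35·0.00275251 + 0.65·0.0304652 = 0.0207657.
P(II | observation) = 0.0198024 / 0.0207657 = 0.953607.

0.9536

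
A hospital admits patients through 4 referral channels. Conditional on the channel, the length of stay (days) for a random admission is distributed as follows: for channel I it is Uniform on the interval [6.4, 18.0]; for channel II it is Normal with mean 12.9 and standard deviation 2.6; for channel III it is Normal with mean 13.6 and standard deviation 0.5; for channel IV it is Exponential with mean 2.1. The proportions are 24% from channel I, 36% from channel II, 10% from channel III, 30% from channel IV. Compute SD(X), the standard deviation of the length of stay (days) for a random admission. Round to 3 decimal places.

5.522

Per component, I: μ=12.2, E[X²]=160.053; II: μ=12.9, E[X²]=173.17; III: μ=13.6, E[X²]=185.21; IV: μ=2.1, E[X²]=8.82.
E[X] = 0.24·12.2 + 0.36·12.9 + 0.1·13.6 + 0.3·2.1 = 9.562.
E[X²] = 0.24·160.053 + 0.36·173.17 + 0.1·185.21 + 0.3·8.82 = 121.921.
Var(X) = E[X²] − (E[X])² = 121.921 − 91.4318 = 30.4892.
SD(X) = √30.4892 = 5.5217.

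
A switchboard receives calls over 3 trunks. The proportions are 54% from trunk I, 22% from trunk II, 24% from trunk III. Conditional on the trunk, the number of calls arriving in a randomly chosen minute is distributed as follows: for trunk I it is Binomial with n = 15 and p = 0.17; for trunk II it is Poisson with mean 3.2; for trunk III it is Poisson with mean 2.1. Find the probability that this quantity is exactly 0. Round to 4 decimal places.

Conditional on each trunk, P(X = 0): I: 0.0611183; II: 0.0407622; III: 0.122456.
By total probability, P(X = 0) = 0.54·0.0611183 + 0.22·0.0407622 + 0.24·0.122456 = 0.0713611.

0.0714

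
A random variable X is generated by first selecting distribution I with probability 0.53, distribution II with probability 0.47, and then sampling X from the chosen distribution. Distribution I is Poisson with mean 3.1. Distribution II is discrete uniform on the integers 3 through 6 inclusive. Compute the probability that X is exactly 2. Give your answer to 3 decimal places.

Conditional on each component, P(X = 2): I: 0.216461; II: 0.
By total probability, P(X = 2) = 0.53·0.216461 + 0.47·0 = 0.114725.

0.115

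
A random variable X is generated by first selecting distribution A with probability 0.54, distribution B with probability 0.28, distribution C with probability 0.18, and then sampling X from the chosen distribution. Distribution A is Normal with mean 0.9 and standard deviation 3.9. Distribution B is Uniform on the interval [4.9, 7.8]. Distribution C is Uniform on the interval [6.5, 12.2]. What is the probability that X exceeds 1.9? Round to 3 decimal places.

0.675

Conditional on each component, P(X > 1.9): A: 0.398817; B: 1; C: 1.
By total probability, P(X > 1.9) = 0.54·0.398817 + 0.28·1 + 0.18·1 = 0.675361.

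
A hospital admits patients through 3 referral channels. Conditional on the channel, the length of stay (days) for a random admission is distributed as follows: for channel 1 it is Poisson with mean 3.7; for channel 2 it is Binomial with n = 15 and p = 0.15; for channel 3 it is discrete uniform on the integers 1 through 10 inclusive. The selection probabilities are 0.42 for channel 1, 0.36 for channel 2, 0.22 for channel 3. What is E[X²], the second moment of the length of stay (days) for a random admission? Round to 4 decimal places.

18.2848

For each component E[X²] = Var + (mean)², giving 1: 17.39; 2: 6.975; 3: 38.5.
Overall E[X²] = 0.42·17.39 + 0.36·6.975 + 0.22·38.5 = 18.2848.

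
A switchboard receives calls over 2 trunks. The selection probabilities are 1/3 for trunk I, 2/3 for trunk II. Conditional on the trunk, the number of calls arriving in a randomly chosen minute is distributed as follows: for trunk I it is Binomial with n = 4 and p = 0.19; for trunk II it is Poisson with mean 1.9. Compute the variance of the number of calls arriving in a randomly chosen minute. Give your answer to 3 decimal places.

1.761

Per component, I: μ=0.76, E[X²]=1.1932; II: μ=1.9, E[X²]=5.51.
E[X] = 0.333333·0.76 + 0.666667·1.9 = 1.52.
E[X²] = 0.333333·1.1932 + 0.666667·5.51 = 4.07107.
Var(X) = E[X²] − (E[X])² = 4.07107 − 2.3104 = 1.76067.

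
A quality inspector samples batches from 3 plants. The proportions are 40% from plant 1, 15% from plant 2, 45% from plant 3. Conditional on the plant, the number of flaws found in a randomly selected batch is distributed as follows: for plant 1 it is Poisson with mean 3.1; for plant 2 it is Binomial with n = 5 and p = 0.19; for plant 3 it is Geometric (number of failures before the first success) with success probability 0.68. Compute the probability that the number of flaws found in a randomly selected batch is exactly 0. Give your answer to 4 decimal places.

Conditional on each plant, P(X = 0): 1: 0.0450492; 2: 0.348678; 3: 0.68.
By total probability, P(X = 0) = 0.4·0.0450492 + 0.15·0.348678 + 0.45·0.68 = 0.376321.

0.3763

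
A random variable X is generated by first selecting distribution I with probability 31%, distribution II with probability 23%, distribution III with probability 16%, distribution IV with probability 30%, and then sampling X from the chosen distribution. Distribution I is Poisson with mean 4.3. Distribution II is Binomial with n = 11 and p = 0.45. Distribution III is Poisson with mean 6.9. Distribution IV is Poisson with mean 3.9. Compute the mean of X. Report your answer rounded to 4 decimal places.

Component means — I: 4.3; II: 4.95; III: 6.9; IV: 3.9.
E[X] = 0.31·4.3 + 0.23·4.95 + 0.16·6.9 + 0.3·3.9 = 4.7455.

4.7455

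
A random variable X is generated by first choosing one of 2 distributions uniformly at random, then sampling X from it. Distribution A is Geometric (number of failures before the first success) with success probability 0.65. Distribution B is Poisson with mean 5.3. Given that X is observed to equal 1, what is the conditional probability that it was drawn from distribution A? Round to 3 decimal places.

Likelihoods P(X=1 | ·): A: 0.2275; B: 0.0264554.
Posterior ∝ prior × likelihood. Numerator for A: 0.5·0.2275 = 0.11375.
Normalizing constant: 0.5·0.2275 + 0.5·0.0264554 = 0.126978.
P(A | observation) = 0.11375 / 0.126978 = 0.895826.

0.896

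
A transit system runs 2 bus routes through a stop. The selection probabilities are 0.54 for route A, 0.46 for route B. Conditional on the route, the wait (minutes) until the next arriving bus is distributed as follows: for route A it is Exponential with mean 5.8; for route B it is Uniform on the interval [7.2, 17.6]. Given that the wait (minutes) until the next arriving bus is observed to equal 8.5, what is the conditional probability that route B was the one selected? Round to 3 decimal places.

0.673

Likelihoods f(8.5 | ·): A: 0.0398204; B: 0.0961538.
Posterior ∝ prior × likelihood. Numerator for B: 0.46·0.0961538 = 0.0442308.
Normalizing constant: 0.54·0.0398204 + 0.46·0.0961538 = 0.0657338.
P(B | observation) = 0.0442308 / 0.0657338 = 0.672877.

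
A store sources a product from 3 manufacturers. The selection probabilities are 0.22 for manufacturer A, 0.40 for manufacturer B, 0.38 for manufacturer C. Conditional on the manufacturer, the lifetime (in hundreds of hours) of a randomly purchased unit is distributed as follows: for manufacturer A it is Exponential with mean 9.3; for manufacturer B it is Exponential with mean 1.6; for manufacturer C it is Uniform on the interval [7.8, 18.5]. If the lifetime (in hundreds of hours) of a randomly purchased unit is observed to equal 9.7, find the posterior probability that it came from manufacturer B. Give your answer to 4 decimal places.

0.0131

Likelihoods f(9.7 | ·): A: 0.0378916; B: 0.00145536; C: 0.0934579.
Posterior ∝ prior × likelihood. Numerator for B: 0.4·0.00145536 = 0.000582143.
Normalizing constant: 0.22·0.0378916 + 0.4·0.00145536 + 0.38·0.0934579 = 0.0444323.
P(B | observation) = 0.000582143 / 0.0444323 = 0.0131018.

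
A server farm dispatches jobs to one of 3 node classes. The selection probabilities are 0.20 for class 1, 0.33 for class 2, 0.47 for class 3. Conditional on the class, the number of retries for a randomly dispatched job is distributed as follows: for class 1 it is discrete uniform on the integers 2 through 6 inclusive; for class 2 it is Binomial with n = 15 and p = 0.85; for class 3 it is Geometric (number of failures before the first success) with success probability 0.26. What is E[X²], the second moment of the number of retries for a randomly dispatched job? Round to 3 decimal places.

66.829

For each component E[X²] = Var + (mean)², giving 1: 18; 2: 164.475; 3: 19.0473.
Overall E[X²] = 0.2·18 + 0.33·164.475 + 0.47·19.0473 = 66.829.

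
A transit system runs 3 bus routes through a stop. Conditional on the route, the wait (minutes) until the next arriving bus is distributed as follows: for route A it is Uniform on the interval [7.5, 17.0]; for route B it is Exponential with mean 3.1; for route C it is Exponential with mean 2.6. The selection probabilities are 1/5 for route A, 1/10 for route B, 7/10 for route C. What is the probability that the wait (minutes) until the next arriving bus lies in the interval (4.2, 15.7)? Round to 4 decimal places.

Conditional on each route, P(4.2 < X < 15.7): A: 0.863158; B: 0.251672; C: 0.196429.
By total probability, P(4.2 < X < 15.7) = 0.2·0.863158 + 0.1·0.251672 + 0.7·0.196429 = 0.335299.

0.3353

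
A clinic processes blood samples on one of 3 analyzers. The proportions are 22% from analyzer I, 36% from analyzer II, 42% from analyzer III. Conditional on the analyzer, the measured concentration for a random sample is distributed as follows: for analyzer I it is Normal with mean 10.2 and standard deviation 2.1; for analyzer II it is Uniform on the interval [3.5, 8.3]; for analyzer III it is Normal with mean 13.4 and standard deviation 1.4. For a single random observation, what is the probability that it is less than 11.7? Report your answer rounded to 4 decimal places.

Conditional on each analyzer, P(X < 11.7): I: 0.762475; II: 1; III: 0.112319.
By total probability, P(X < 11.7) = 0.22·0.762475 + 0.36·1 + 0.42·0.112319 = 0.574919.

0.5749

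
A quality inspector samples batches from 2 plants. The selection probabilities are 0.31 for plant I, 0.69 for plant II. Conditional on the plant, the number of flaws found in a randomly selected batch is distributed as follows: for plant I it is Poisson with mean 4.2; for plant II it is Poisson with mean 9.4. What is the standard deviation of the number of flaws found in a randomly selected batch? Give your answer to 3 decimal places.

3.684

Per component, I: μ=4.2, E[X²]=21.84; II: μ=9.4, E[X²]=97.76.
E[X] = 0.31·4.2 + 0.69·9.4 = 7.788.
E[X²] = 0.31·21.84 + 0.69·97.76 = 74.2248.
Var(X) = E[X²] − (E[X])² = 74.2248 − 60.6529 = 13.5719.
SD(X) = √13.5719 = 3.684.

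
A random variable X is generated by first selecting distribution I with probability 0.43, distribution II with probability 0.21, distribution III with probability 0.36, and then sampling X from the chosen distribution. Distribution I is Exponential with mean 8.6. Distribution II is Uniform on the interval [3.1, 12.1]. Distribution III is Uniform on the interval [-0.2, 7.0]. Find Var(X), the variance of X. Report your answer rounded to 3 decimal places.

Per component, I: μ=8.6, E[X²]=147.92; II: μ=7.6, E[X²]=64.51; III: μ=3.4, E[X²]=15.88.
E[X] = 0.43·8.6 + 0.21·7.6 + 0.36·3.4 = 6.518.
E[X²] = 0.43·147.92 + 0.21·64.51 + 0.36·15.88 = 82.8695.
Var(X) = E[X²] − (E[X])² = 82.8695 − 42.4843 = 40.3852.

40.385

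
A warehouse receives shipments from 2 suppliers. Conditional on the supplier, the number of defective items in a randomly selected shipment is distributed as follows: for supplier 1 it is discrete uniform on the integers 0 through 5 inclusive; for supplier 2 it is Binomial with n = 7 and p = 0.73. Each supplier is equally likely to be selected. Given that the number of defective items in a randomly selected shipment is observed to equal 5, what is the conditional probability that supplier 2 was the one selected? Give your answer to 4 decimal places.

Likelihoods P(X=5 | ·): 1: 0.166667; 2: 0.317367.
Posterior ∝ prior × likelihood. Numerator for 2: 0.5·0.317367 = 0.158683.
Normalizing constant: 0.5·0.166667 + 0.5·0.317367 = 0.242017.
P(2 | observation) = 0.158683 / 0.242017 = 0.655671.

0.6557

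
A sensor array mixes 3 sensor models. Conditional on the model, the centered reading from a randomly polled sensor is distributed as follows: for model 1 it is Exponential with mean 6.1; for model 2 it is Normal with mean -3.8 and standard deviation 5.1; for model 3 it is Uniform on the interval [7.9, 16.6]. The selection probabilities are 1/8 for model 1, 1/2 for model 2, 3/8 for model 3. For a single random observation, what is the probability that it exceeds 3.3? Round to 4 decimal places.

Conditional on each model, P(X > 3.3): 1: 0.582175; 2: 0.0819375; 3: 1.
By total probability, P(X > 3.3) = 0.125·0.582175 + 0.5·0.0819375 + 0.375·1 = 0.488741.

0.4887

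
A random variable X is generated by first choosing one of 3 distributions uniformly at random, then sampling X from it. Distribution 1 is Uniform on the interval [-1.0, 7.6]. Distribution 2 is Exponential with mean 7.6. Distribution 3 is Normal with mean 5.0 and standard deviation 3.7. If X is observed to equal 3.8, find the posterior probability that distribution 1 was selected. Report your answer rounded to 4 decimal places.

0.3897

Likelihoods f(3.8 | ·): 1: 0.116279; 2: 0.0798067; 3: 0.102298.
Posterior ∝ prior × likelihood. Numerator for 1: 0.333333·0.116279 = 0.0387597.
Normalizing constant: 0.333333·0.116279 + 0.333333·0.0798067 + 0.333333·0.102298 = 0.0994613.
P(1 | observation) = 0.0387597 / 0.0994613 = 0.389696.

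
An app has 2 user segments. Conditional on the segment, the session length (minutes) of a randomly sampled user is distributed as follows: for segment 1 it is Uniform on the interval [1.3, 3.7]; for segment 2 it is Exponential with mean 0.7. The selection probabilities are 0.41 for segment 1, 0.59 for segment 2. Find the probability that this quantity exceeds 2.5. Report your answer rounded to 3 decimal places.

Conditional on each segment, P(X > 2.5): 1: 0.5; 2: 0.0281157.
By total probability, P(X > 2.5) = 0.41·0.5 + 0.59·0.0281157 = 0.221588.

0.222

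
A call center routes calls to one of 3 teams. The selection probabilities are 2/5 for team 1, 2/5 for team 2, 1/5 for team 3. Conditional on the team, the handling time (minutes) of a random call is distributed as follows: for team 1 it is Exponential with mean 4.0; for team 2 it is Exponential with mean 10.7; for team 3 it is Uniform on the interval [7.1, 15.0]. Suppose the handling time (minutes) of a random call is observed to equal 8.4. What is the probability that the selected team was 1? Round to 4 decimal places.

0.2242

Likelihoods f(8.4 | ·): 1: 0.0306141; 2: 0.042626; 3: 0.126582.
Posterior ∝ prior × likelihood. Numerator for 1: 0.4·0.0306141 = 0.0122456.
Normalizing constant: 0.4·0.0306141 + 0.4·0.042626 + 0.2·0.126582 = 0.0546125.
P(1 | observation) = 0.0122456 / 0.0546125 = 0.224228.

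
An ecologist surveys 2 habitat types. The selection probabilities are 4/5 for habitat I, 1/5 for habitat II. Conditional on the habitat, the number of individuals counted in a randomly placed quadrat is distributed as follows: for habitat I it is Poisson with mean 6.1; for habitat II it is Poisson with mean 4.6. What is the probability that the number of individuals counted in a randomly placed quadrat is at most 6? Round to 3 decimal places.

0.636

Conditional on each habitat, P(X ≤ 6): I: 0.590245; II: 0.818029.
By total probability, P(X ≤ 6) = 0.8·0.590245 + 0.2·0.818029 = 0.635802.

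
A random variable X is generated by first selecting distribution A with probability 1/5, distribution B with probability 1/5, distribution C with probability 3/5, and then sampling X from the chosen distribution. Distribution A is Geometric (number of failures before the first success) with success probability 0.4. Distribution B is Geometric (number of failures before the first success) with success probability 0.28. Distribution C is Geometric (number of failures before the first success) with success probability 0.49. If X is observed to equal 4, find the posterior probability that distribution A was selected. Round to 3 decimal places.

0.229

Likelihoods P(X=4 | ·): A: 0.05184; B: 0.0752468; C: 0.0331495.
Posterior ∝ prior × likelihood. Numerator for A: 0.2·0.05184 = 0.010368.
Normalizing constant: 0.2·0.05184 + 0.2·0.0752468 + 0.6·0.0331495 = 0.0453071.
P(A | observation) = 0.010368 / 0.0453071 = 0.228839.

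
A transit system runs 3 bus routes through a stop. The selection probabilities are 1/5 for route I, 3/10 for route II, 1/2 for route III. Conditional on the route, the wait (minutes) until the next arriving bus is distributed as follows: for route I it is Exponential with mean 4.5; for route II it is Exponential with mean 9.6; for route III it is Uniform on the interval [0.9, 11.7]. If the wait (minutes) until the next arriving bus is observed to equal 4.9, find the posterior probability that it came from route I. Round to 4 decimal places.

0.1870

Likelihoods f(4.9 | ·): I: 0.0747978; II: 0.0625256; III: 0.0925926.
Posterior ∝ prior × likelihood. Numerator for I: 0.2·0.0747978 = 0.0149596.
Normalizing constant: 0.2·0.0747978 + 0.3·0.0625256 + 0.5·0.0925926 = 0.0800135.
P(I | observation) = 0.0149596 / 0.0800135 = 0.186963.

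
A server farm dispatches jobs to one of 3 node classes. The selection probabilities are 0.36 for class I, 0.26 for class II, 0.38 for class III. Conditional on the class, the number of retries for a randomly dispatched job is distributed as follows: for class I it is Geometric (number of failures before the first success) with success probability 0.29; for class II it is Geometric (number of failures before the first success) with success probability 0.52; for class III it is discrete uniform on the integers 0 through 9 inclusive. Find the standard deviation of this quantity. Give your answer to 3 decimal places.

Per component, I: μ=2.44828, E[X²]=14.4364; II: μ=0.923077, E[X²]=2.62722; III: μ=4.5, E[X²]=28.5.
E[X] = 0.36·2.44828 + 0.26·0.923077 + 0.38·4.5 = 2.83138.
E[X²] = 0.36·14.4364 + 0.26·2.62722 + 0.38·28.5 = 16.7102.
Var(X) = E[X²] − (E[X])² = 16.7102 − 8.01671 = 8.69347.
SD(X) = √8.69347 = 2.94847.

2.948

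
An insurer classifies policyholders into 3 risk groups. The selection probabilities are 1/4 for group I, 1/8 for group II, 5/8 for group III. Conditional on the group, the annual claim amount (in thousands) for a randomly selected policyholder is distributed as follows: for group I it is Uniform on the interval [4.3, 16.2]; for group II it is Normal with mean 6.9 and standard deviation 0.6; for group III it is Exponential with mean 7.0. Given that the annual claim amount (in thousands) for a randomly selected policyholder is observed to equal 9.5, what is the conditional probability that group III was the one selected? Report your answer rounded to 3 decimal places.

Likelihoods f(9.5 | ·): I: 0.0840336; II: 5.56181e-05; III: 0.0367707.
Posterior ∝ prior × likelihood. Numerator for III: 0.625·0.0367707 = 0.0229817.
Normalizing constant: 0.25·0.0840336 + 0.125·5.56181e-05 + 0.625·0.0367707 = 0.0439971.
P(III | observation) = 0.0229817 / 0.0439971 = 0.522346.

0.522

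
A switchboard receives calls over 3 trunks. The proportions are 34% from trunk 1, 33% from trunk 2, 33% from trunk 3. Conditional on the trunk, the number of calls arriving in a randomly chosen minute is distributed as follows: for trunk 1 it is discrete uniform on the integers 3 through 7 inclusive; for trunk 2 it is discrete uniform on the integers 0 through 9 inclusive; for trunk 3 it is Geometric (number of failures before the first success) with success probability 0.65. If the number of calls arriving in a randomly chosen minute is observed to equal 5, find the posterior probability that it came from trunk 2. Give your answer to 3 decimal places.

0.323

Likelihoods P(X=5 | ·): 1: 0.2; 2: 0.1; 3: 0.00341392.
Posterior ∝ prior × likelihood. Numerator for 2: 0.33·0.1 = 0.033.
Normalizing constant: 0.34·0.2 + 0.33·0.1 + 0.33·0.00341392 = 0.102127.
P(2 | observation) = 0.033 / 0.102127 = 0.323128.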